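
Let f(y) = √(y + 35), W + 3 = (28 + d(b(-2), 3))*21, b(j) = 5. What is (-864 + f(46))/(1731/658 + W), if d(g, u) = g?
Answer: -62510/50639 ≈ -1.2344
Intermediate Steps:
W = 690 (W = -3 + (28 + 5)*21 = -3 + 33*21 = -3 + 693 = 690)
f(y) = √(35 + y)
(-864 + f(46))/(1731/658 + W) = (-864 + √(35 + 46))/(1731/658 + 690) = (-864 + √81)/(1731*(1/658) + 690) = (-864 + 9)/(1731/658 + 690) = -855/455751/658 = -855*658/455751 = -62510/50639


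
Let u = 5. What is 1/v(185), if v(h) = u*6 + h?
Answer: 1/215 ≈ 0.0046512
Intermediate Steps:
v(h) = 30 + h (v(h) = 5*6 + h = 30 + h)
1/v(185) = 1/(30 + 185) = 1/215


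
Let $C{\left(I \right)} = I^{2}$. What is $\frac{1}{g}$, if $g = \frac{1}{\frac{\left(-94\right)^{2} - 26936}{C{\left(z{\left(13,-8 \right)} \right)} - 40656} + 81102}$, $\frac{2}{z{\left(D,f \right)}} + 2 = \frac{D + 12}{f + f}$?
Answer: $\frac{535642396977}{6604516} \approx 81103.0$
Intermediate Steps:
$z{\left(D,f \right)} = \frac{2}{-2 + \frac{12 + D}{2 f}}$ ($z{\left(D,f \right)} = \frac{2}{-2 + \frac{D + 12}{f + f}} = \frac{2}{-2 + \frac{12 + D}{2 f}}$)
$g = \frac{6604516}{535642396977}$ ($g = \frac{1}{\frac{\left(-94\right)^{2} - 26936}{\left(4 \left(-8\right) \frac{1}{12 + 13 - -32}\right)^{2} - 40656} + 81102} = \frac{1}{\frac{8836 - 26936}{\left(4 \left(-8\right) \frac{1}{12 + 13 + 32}\right)^{2} - 40656} + 81102} = \frac{1}{- \frac{18100}{\left(4 \left(-8\right) \frac{1}{57}\right)^{2} - 40656} + 81102} = \frac{1}{- \frac{18100}{\left(- \frac{32}{57}\right)^{2} - 40656} + 81102} = \frac{1}{- \frac{18100}{\frac{1024}{3249} - 40656} + 81102} = \frac{1}{- \frac{18100}{- \frac{132090320}{3249}} + 81102} = \frac{1}{\left(-18100\right) \left(- \frac{3249}{132090320}\right) + 81102} = \frac{1}{\frac{2940345}{6604516} + 81102} = \frac{1}{\frac{535642396977}{6604516}} = \frac{6604516}{535642396977} \approx 1.233 \cdot 10^{-5}$)
$\frac{1}{g} = \frac{1}{\frac{6604516}{535642396977}} = \frac{535642396977}{6604516}$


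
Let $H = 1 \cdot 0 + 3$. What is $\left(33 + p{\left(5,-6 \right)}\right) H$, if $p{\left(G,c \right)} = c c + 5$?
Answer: $222$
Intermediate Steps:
$p{\left(G,c \right)} = 5 + c^{2}$ ($p{\left(G,c \right)} = c^{2} + 5 = 5 + c^{2}$)
$H = 3$ ($H = 0 + 3 = 3$)
$\left(33 + p{\left(5,-6 \right)}\right) H = \left(33 + \left(5 + \left(-6\right)^{2}\right)\right) 3 = \left(33 + \left(5 + 36\right)\right) 3 = \left(33 + 41\right) 3 = 74 \cdot 3 = 222$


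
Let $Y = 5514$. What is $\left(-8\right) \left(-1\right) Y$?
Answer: $44112$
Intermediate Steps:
$\left(-8\right) \left(-1\right) Y = \left(-8\right) \left(-1\right) 5514 = 8 \cdot 5514 = 44112$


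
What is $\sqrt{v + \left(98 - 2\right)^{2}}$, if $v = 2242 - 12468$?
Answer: $i \sqrt{1010} \approx 31.78 i$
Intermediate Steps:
$v = -10226$ ($v = 2242 - 12468 = -10226$)
$\sqrt{v + \left(98 - 2\right)^{2}} = \sqrt{-10226 + \left(98 - 2\right)^{2}} = \sqrt{-10226 + 96^{2}} = \sqrt{-10226 + 9216} = \sqrt{-1010} = i \sqrt{1010}$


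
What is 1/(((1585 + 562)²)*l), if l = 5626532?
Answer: 1/25936112545988 ≈ 3.8556e-14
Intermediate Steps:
1/(((1585 + 562)²)*l) = 1/((1585 + 562)²*5626532) = (1/5626532)/2147² = (1/5626532)/4609609 = (1/4609609)*(1/5626532) = 1/25936112545988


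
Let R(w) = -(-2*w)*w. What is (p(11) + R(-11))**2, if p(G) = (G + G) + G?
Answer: 75625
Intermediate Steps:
R(w) = 2*w**2 (R(w) = -(-2)*w**2 = 2*w**2)
p(G) = 3*G (p(G) = 2*G + G = 3*G)
(p(11) + R(-11))**2 = (3*11 + 2*(-11)**2)**2 = (33 + 2*121)**2 = (33 + 242)**2 = 275**2 = 75625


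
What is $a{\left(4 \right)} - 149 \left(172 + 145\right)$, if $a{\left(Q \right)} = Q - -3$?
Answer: $-47226$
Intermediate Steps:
$a{\left(Q \right)} = 3 + Q$ ($a{\left(Q \right)} = Q + 3 = 3 + Q$)
$a{\left(4 \right)} - 149 \left(172 + 145\right) = \left(3 + 4\right) - 149 \left(172 + 145\right) = 7 - 47233 = -47226$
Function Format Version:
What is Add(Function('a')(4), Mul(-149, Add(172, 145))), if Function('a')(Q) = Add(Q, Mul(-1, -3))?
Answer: -47226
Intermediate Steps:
Function('a')(Q) = Add(3, Q) (Function('a')(Q) = Add(Q, 3) = Add(3, Q))
Add(Function('a')(4), Mul(-149, Add(172, 145))) = Add(Add(3, 4), Mul(-149, Add(172, 145))) = Add(7, Mul(-149, 317)) = Add(7, -47233) = -47226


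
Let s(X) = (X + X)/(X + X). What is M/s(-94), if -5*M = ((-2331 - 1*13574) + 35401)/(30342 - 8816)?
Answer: -9748/53815 ≈ -0.18114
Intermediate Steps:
s(X) = 1 (s(X) = (2*X)/((2*X)) = (2*X)*(1/(2*X)) = 1)
M = -9748/53815 (M = -((-2331 - 1*13574) + 35401)/(5*(30342 - 8816)) = -((-2331 - 13574) + 35401)/(5*21526) = -(-15905 + 35401)/(5*21526) = -19496/(5*21526) = -⅕*9748/10763 = -9748/53815 ≈ -0.18114)
M/s(-94) = -9748/53815/1 = -9748/53815*1 = -9748/53815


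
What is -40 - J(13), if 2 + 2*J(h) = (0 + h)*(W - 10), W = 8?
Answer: -26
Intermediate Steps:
J(h) = -1 - h (J(h) = -1 + ((0 + h)*(8 - 10))/2 = -1 + (h*(-2))/2 = -1 + (-2*h)/2 = -1 - h)
-40 - J(13) = -40 - (-1 - 1*13) = -40 - (-1 - 13) = -40 - 1*(-14) = -40 + 14 = -26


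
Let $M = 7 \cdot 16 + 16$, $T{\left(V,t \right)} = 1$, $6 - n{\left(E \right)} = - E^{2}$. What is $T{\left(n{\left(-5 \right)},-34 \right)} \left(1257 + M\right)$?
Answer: $1385$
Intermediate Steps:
$n{\left(E \right)} = 6 + E^{2}$ ($n{\left(E \right)} = 6 - - E^{2} = 6 + E^{2}$)
$M = 128$ ($M = 112 + 16 = 128$)
$T{\left(n{\left(-5 \right)},-34 \right)} \left(1257 + M\right) = 1 \left(1257 + 128\right) = 1 \cdot 1385 = 1385$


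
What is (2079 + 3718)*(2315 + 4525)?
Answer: 39651480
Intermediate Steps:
(2079 + 3718)*(2315 + 4525) = 5797*6840 = 39651480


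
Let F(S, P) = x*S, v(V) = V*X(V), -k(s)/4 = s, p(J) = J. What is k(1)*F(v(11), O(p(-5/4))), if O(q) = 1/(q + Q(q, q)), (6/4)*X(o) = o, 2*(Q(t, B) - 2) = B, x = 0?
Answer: 0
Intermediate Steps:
Q(t, B) = 2 + B/2
X(o) = 2*o/3
k(s) = -4*s
v(V) = 2*V²/3 (v(V) = V*(2*V/3) = 2*V²/3)
O(q) = 1/(2 + 3*q/2) (O(q) = 1/(q + (2 + q/2)) = 1/(2 + 3*q/2))
F(S, P) = 0 (F(S, P) = 0*S = 0)
k(1)*F(v(11), O(p(-5/4))) = -4*1*0 = -4*0 = 0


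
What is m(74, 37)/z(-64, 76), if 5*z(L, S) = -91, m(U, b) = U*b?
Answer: -13690/91 ≈ -150.44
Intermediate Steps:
z(L, S) = -91/5 (z(L, S) = (1/5)*(-91) = -91/5)
m(74, 37)/z(-64, 76) = (74*37)/(-91/5) = 2738*(-5/91) = -13690/91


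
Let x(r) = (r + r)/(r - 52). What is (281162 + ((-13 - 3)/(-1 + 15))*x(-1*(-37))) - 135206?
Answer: 15325972/105 ≈ 1.4596e+5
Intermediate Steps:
x(r) = 2*r/(-52 + r) (x(r) = (2*r)/(-52 + r) = 2*r/(-52 + r))
(281162 + ((-13 - 3)/(-1 + 15))*x(-1*(-37))) - 135206 = (281162 + ((-13 - 3)/(-1 + 15))*(2*(-1*(-37))/(-52 - 1*(-37)))) - 135206 = (281162 + (-16/14)*(2*37/(-52 + 37))) - 135206 = (281162 + (-16*1/14)*(2*37/(-15))) - 135206 = (281162 - 16*37*(-1)/(7*15)) - 135206 = (281162 - 8/7*(-74/15)) - 135206 = (281162 + 592/105) - 135206 = 29522602/105 - 135206 = 15325972/105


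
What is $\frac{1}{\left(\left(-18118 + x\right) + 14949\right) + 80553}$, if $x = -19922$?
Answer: $\frac{1}{57462} \approx 1.7403 \cdot 10^{-5}$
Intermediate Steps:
$\frac{1}{\left(\left(-18118 + x\right) + 14949\right) + 80553} = \frac{1}{\left(\left(-18118 - 19922\right) + 14949\right) + 80553} = \frac{1}{\left(-38040 + 14949\right) + 80553} = \frac{1}{-23091 + 80553} = \frac{1}{57462}$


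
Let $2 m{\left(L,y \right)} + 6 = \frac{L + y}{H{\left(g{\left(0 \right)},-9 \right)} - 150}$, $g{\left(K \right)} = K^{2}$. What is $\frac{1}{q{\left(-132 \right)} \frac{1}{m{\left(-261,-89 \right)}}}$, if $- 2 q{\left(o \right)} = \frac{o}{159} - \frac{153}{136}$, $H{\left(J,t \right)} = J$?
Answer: $- \frac{4664}{2487} \approx -1.8754$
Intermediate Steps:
$m{\left(L,y \right)} = -3 - \frac{L}{300} - \frac{y}{300}$ ($m{\left(L,y \right)} = -3 + \frac{\left(L + y\right) \frac{1}{0^{2} - 150}}{2} = -3 + \frac{\left(L + y\right) \frac{1}{0 - 150}}{2} = -3 + \frac{\left(L + y\right) \frac{1}{-150}}{2} = -3 + \frac{\left(L + y\right) \left(- \frac{1}{150}\right)}{2} = -3 + \frac{- \frac{L}{150} - \frac{y}{150}}{2} = -3 - \left(\frac{L}{300} + \frac{y}{300}\right) = -3 - \frac{L}{300} - \frac{y}{300}$)
$q{\left(o \right)} = \frac{9}{16} - \frac{o}{318}$ ($q{\left(o \right)} = - \frac{\frac{o}{159} - \frac{153}{136}}{2} = - \frac{o \frac{1}{159} - \frac{9}{8}}{2} = - \frac{\frac{o}{159} - \frac{9}{8}}{2} = - \frac{- \frac{9}{8} + \frac{o}{159}}{2} = \frac{9}{16} - \frac{o}{318}$)
$\frac{1}{q{\left(-132 \right)} \frac{1}{m{\left(-261,-89 \right)}}} = \frac{1}{\left(\frac{9}{16} - - \frac{22}{53}\right) \frac{1}{-3 - - \frac{87}{100} - - \frac{89}{300}}} = \frac{1}{\left(\frac{9}{16} + \frac{22}{53}\right) \frac{1}{-3 + \frac{87}{100} + \frac{89}{300}}} = \frac{1}{\frac{829}{848} \frac{1}{- \frac{11}{6}}} = \frac{1}{\frac{829}{848} \left(- \frac{6}{11}\right)} = \frac{1}{- \frac{2487}{4664}} = - \frac{4664}{2487}$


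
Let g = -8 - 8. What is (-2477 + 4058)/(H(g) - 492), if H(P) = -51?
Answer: -527/181 ≈ -2.9116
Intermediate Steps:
g = -16
(-2477 + 4058)/(H(g) - 492) = (-2477 + 4058)/(-51 - 492) = 1581/(-543) = 1581*(-1/543) = -527/181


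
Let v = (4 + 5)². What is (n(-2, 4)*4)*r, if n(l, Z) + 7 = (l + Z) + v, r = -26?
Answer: -7904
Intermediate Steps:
v = 81 (v = 9² = 81)
n(l, Z) = 74 + Z + l (n(l, Z) = -7 + ((l + Z) + 81) = -7 + ((Z + l) + 81) = -7 + (81 + Z + l) = 74 + Z + l)
(n(-2, 4)*4)*r = ((74 + 4 - 2)*4)*(-26) = (76*4)*(-26) = 304*(-26) = -7904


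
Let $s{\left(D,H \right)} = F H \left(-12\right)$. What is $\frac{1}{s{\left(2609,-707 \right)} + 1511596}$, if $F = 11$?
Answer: $\frac{1}{1604920} \approx 6.2308 \cdot 10^{-7}$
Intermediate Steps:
$s{\left(D,H \right)} = - 132 H$ ($s{\left(D,H \right)} = 11 H \left(-12\right) = - 132 H$)
$\frac{1}{s{\left(2609,-707 \right)} + 1511596} = \frac{1}{\left(-132\right) \left(-707\right) + 1511596} = \frac{1}{93324 + 1511596} = \frac{1}{1604920}$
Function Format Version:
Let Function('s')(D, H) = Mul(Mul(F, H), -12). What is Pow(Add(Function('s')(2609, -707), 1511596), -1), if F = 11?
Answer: Rational(1, 1604920) ≈ 6.2308e-7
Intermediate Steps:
Function('s')(D, H) = Mul(-132, H) (Function('s')(D, H) = Mul(Mul(11, H), -12) = Mul(-132, H))
Pow(Add(Function('s')(2609, -707), 1511596), -1) = Pow(Add(Mul(-132, -707), 1511596), -1) = Pow(Add(93324, 1511596), -1) = Pow(1604920, -1) = Rational(1, 1604920)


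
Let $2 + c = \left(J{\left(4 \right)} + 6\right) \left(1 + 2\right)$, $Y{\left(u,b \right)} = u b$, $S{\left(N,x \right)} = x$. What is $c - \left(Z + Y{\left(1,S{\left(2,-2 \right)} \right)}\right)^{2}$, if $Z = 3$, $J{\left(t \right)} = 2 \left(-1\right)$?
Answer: $9$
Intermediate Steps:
$J{\left(t \right)} = -2$
$Y{\left(u,b \right)} = b u$
$c = 10$ ($c = -2 + \left(-2 + 6\right) \left(1 + 2\right) = -2 + 4 \cdot 3 = -2 + 12 = 10$)
$c - \left(Z + Y{\left(1,S{\left(2,-2 \right)} \right)}\right)^{2} = 10 - \left(3 - 2\right)^{2} = 10 - 1^{2} = 10 - 1 = 9$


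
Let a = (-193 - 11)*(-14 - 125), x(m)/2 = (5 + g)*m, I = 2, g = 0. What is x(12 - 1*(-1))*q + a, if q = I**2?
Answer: 28876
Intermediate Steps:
x(m) = 10*m (x(m) = 2*((5 + 0)*m) = 2*(5*m) = 10*m)
a = 28356 (a = -204*(-139) = 28356)
q = 4 (q = 2**2 = 4)
x(12 - 1*(-1))*q + a = (10*(12 - 1*(-1)))*4 + 28356 = (10*(12 + 1))*4 + 28356 = (10*13)*4 + 28356 = 130*4 + 28356 = 520 + 28356 = 28876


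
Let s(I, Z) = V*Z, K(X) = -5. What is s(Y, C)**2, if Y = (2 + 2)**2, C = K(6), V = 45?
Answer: 50625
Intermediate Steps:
C = -5
Y = 16 (Y = 4**2 = 16)
s(I, Z) = 45*Z
s(Y, C)**2 = (45*(-5))**2 = (-225)**2 = 50625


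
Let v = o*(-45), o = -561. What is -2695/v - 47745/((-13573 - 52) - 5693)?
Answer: 20968373/8866962 ≈ 2.3648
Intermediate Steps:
v = 25245 (v = -561*(-45) = 25245)
-2695/v - 47745/((-13573 - 52) - 5693) = -2695/25245 - 47745/((-13573 - 52) - 5693) = -2695*1/25245 - 47745/(-13625 - 5693) = -49/459 - 47745/(-19318) = -49/459 - 47745*(-1/19318) = -49/459 + 47745/19318 = 20968373/8866962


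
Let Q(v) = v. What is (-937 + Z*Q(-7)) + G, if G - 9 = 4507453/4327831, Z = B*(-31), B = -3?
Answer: -6829137696/4327831 ≈ -1578.0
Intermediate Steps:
Z = 93 (Z = -3*(-31) = 93)
G = 43457932/4327831 (G = 9 + 4507453/4327831 = 43457932/4327831 ≈ 10.042)
(-937 + Z*Q(-7)) + G = (-937 + 93*(-7)) + 43457932/4327831 = (-937 - 651) + 43457932/4327831 = -1588 + 43457932/4327831 = -6829137696/4327831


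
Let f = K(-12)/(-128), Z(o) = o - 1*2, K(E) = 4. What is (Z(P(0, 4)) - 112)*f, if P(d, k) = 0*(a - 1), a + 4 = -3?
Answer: 57/16 ≈ 3.5625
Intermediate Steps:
a = -7 (a = -4 - 3 = -7)
P(d, k) = 0 (P(d, k) = 0*(-7 - 1) = 0*(-8) = 0)
Z(o) = -2 + o (Z(o) = o - 2 = -2 + o)
f = -1/32 (f = 4/(-128) = 4*(-1/128) = -1/32 ≈ -0.031250)
(Z(P(0, 4)) - 112)*f = ((-2 + 0) - 112)*(-1/32) = (-2 - 112)*(-1/32) = -114*(-1/32) = 57/16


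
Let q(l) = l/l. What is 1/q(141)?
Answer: 1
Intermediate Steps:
q(l) = 1
1/q(141) = 1/1 = 1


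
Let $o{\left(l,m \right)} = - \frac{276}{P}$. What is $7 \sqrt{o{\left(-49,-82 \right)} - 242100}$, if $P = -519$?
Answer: $\frac{14 i \sqrt{1811448746}}{173} \approx 3444.3 i$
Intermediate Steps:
$o{\left(l,m \right)} = \frac{92}{173}$ ($o{\left(l,m \right)} = - \frac{276}{-519} = \left(-276\right) \left(- \frac{1}{519}\right) = \frac{92}{173}$)
$7 \sqrt{o{\left(-49,-82 \right)} - 242100} = 7 \sqrt{\frac{92}{173} - 242100} = 7 \sqrt{- \frac{41883208}{173}} = 7 \frac{2 i \sqrt{1811448746}}{173} = \frac{14 i \sqrt{1811448746}}{173}$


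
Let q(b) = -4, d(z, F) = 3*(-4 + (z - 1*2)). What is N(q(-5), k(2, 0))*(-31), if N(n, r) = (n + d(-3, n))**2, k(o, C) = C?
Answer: -29791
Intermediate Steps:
d(z, F) = -18 + 3*z (d(z, F) = 3*(-4 + (z - 2)) = 3*(-4 + (-2 + z)) = 3*(-6 + z) = -18 + 3*z)
N(n, r) = (-27 + n)**2 (N(n, r) = (n + (-18 + 3*(-3)))**2 = (n + (-18 - 9))**2 = (n - 27)**2 = (-27 + n)**2)
N(q(-5), k(2, 0))*(-31) = (-27 - 4)**2*(-31) = (-31)**2*(-31) = 961*(-31) = -29791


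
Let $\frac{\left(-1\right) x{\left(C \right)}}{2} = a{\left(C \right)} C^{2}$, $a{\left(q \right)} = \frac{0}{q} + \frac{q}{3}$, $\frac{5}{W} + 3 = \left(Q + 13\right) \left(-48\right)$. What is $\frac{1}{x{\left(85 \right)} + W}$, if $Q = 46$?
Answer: $- \frac{567}{232139251} \approx -2.4425 \cdot 10^{-6}$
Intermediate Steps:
$W = - \frac{1}{567}$ ($W = \frac{5}{-3 + \left(46 + 13\right) \left(-48\right)} = \frac{5}{-3 + 59 \left(-48\right)} = \frac{5}{-3 - 2832} = \frac{5}{-2835} = 5 \left(- \frac{1}{2835}\right) = - \frac{1}{567} \approx -0.0017637$)
$a{\left(q \right)} = \frac{q}{3}$ ($a{\left(q \right)} = 0 + q \frac{1}{3} = 0 + \frac{q}{3} = \frac{q}{3}$)
$x{\left(C \right)} = - \frac{2 C^{3}}{3}$ ($x{\left(C \right)} = - 2 \frac{C}{3} C^{2} = - 2 \frac{C^{3}}{3} = - \frac{2 C^{3}}{3}$)
$\frac{1}{x{\left(85 \right)} + W} = \frac{1}{- \frac{2 \cdot 85^{3}}{3} - \frac{1}{567}} = \frac{1}{\left(- \frac{2}{3}\right) 614125 - \frac{1}{567}} = \frac{1}{- \frac{1228250}{3} - \frac{1}{567}} = \frac{1}{- \frac{232139251}{567}} = - \frac{567}{232139251}$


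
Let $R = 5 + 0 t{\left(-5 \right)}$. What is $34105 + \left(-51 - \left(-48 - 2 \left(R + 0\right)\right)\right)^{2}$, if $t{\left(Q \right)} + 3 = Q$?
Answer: $34154$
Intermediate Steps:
$t{\left(Q \right)} = -3 + Q$
$R = 5$ ($R = 5 + 0 \left(-3 - 5\right) = 5 + 0 \left(-8\right) = 5 + 0 = 5$)
$34105 + \left(-51 - \left(-48 - 2 \left(R + 0\right)\right)\right)^{2} = 34105 + \left(-51 + \left(- (-1 - 2 \left(5 + 0\right)) + 47\right)\right)^{2} = 34105 + \left(-51 + \left(- (-1 - 10) + 47\right)\right)^{2} = 34105 + \left(-51 + \left(\left(-1\right) \left(-11\right) + 47\right)\right)^{2} = 34105 + \left(-51 + \left(11 + 47\right)\right)^{2} = 34105 + \left(-51 + 58\right)^{2} = 34105 + 7^{2} = 34105 + 49 = 34154$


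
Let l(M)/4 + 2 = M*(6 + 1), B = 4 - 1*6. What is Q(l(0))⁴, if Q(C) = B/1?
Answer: 16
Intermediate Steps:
B = -2 (B = 4 - 6 = -2)
l(M) = -8 + 28*M (l(M) = -8 + 4*(M*(6 + 1)) = -8 + 4*(M*7) = -8 + 4*(7*M) = -8 + 28*M)
Q(C) = -2 (Q(C) = -2/1 = -2*1 = -2)
Q(l(0))⁴ = (-2)⁴ = 16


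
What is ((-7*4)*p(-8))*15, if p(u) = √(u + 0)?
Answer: -840*I*√2 ≈ -1187.9*I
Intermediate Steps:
p(u) = √u
((-7*4)*p(-8))*15 = ((-7*4)*√(-8))*15 = -56*I*√2*15 = -840*I*√2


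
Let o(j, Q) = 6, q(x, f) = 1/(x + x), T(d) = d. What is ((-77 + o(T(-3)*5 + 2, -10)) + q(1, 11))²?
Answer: 19881/4 ≈ 4970.3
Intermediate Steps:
q(x, f) = 1/(2*x)
((-77 + o(T(-3)*5 + 2, -10)) + q(1, 11))² = ((-77 + 6) + (½)/1)² = (-71 + (½)*1)² = (-71 + ½)² = (-141/2)² = 19881/4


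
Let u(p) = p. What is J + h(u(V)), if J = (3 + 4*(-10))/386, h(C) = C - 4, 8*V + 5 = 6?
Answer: -6131/1544 ≈ -3.9709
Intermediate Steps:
V = ⅛ (V = -5/8 + (⅛)*6 = -5/8 + ¾ = ⅛ ≈ 0.12500)
h(C) = -4 + C
J = -37/386 (J = (3 - 40)*(1/386) = -37*1/386 = -37/386 ≈ -0.095855)
J + h(u(V)) = -37/386 + (-4 + ⅛) = -37/386 - 31/8 = -6131/1544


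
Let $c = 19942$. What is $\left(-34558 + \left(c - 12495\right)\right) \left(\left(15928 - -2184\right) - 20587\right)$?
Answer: $67099725$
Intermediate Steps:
$\left(-34558 + \left(c - 12495\right)\right) \left(\left(15928 - -2184\right) - 20587\right) = \left(-34558 + \left(19942 - 12495\right)\right) \left(\left(15928 - -2184\right) - 20587\right) = \left(-34558 + 7447\right) \left(\left(15928 + 2184\right) - 20587\right) = - 27111 \left(18112 - 20587\right) = \left(-27111\right) \left(-2475\right) = 67099725$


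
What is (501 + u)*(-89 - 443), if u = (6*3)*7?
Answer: -333564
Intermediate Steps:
u = 126 (u = 18*7 = 126)
(501 + u)*(-89 - 443) = (501 + 126)*(-89 - 443) = 627*(-532) = -333564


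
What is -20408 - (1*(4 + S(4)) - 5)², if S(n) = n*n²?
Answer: -24377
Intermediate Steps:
S(n) = n³
-20408 - (1*(4 + S(4)) - 5)² = -20408 - (1*(4 + 4³) - 5)² = -20408 - (1*(4 + 64) - 5)² = -20408 - (1*68 - 5)² = -20408 - (68 - 5)² = -20408 - 1*63² = -20408 - 1*3969 = -20408 - 3969 = -24377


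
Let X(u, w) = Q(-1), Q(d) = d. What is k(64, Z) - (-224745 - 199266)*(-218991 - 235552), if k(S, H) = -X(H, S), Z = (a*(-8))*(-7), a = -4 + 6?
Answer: -192731231972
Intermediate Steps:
X(u, w) = -1
a = 2
Z = 112 (Z = (2*(-8))*(-7) = -16*(-7) = 112)
k(S, H) = 1 (k(S, H) = -1*(-1) = 1)
k(64, Z) - (-224745 - 199266)*(-218991 - 235552) = 1 - (-224745 - 199266)*(-218991 - 235552) = 1 - (-424011)*(-454543) = 1 - 1*192731231973 = 1 - 192731231973 = -192731231972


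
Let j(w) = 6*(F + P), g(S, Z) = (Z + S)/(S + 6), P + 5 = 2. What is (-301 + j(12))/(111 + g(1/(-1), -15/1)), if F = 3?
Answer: -215/77 ≈ -2.7922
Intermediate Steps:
P = -3 (P = -5 + 2 = -3)
g(S, Z) = (S + Z)/(6 + S)
j(w) = 0 (j(w) = 6*(3 - 3) = 6*0 = 0)
(-301 + j(12))/(111 + g(1/(-1), -15/1)) = (-301 + 0)/(111 + (1/(-1) - 15/1)/(6 + 1/(-1))) = -301/(111 + (-1 - 15*1)/(6 - 1)) = -301/(111 + (-1 - 15)/5) = -301/(111 + (⅕)*(-16)) = -301/(111 - 16/5) = -301/539/5 = -301*5/539 = -215/77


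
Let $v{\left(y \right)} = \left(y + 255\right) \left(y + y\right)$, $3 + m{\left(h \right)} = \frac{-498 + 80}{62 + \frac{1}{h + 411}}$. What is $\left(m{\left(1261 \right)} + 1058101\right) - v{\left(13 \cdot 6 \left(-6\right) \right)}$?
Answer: $\frac{89019546554}{103665} \approx 8.5872 \cdot 10^{5}$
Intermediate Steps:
$m{\left(h \right)} = -3 - \frac{418}{62 + \frac{1}{411 + h}}$ ($m{\left(h \right)} = -3 + \frac{-498 + 80}{62 + \frac{1}{h + 411}} = -3 - \frac{418}{62 + \frac{1}{411 + h}}$)
$v{\left(y \right)} = 2 y \left(255 + y\right)$ ($v{\left(y \right)} = \left(255 + y\right) 2 y = 2 y \left(255 + y\right)$)
$\left(m{\left(1261 \right)} + 1058101\right) - v{\left(13 \cdot 6 \left(-6\right) \right)} = \left(\frac{-248247 - 761644}{25483 + 62 \cdot 1261} + 1058101\right) - 2 \cdot 13 \cdot 6 \left(-6\right) \left(255 + 13 \cdot 6 \left(-6\right)\right) = \left(\frac{-248247 - 761644}{25483 + 78182} + 1058101\right) - 2 \cdot 78 \left(-6\right) \left(255 + 78 \left(-6\right)\right) = \left(\frac{1}{103665} \left(-1009891\right) + 1058101\right) - 2 \left(-468\right) \left(255 - 468\right) = \left(\frac{1}{103665} \left(-1009891\right) + 1058101\right) - 2 \left(-468\right) \left(-213\right) = \left(- \frac{1009891}{103665} + 1058101\right) - 199368 = \frac{109687030274}{103665} - 199368 = \frac{89019546554}{103665}$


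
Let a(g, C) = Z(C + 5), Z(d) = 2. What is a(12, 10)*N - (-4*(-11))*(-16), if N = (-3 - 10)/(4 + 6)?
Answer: 3507/5 ≈ 701.40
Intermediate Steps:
a(g, C) = 2
N = -13/10 ≈ -1.3000
a(12, 10)*N - (-4*(-11))*(-16) = 2*(-13/10) - (-4*(-11))*(-16) = -13/5 - 44*(-16) = -13/5 - 1*(-704) = -13/5 + 704 = 3507/5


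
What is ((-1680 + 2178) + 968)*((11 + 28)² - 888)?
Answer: 927978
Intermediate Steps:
((-1680 + 2178) + 968)*((11 + 28)² - 888) = (498 + 968)*(39² - 888) = 1466*(1521 - 888) = 1466*633 = 927978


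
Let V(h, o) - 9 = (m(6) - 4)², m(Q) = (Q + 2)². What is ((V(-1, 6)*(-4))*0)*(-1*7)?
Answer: 0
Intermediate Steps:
m(Q) = (2 + Q)²
V(h, o) = 3609 (V(h, o) = 9 + ((2 + 6)² - 4)² = 9 + (8² - 4)² = 9 + (64 - 4)² = 9 + 60² = 9 + 3600 = 3609)
((V(-1, 6)*(-4))*0)*(-1*7) = ((3609*(-4))*0)*(-1*7) = -14436*0*(-7) = 0*(-7) = 0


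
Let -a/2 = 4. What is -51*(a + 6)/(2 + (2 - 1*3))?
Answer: 102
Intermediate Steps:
a = -8 (a = -2*4 = -8)
-51*(a + 6)/(2 + (2 - 1*3)) = -51*(-8 + 6)/(2 + (2 - 1*3)) = -(-102)/(2 + (2 - 3)) = -(-102)/(2 - 1) = -(-102)/1 = -(-102) = -51*(-2) = 102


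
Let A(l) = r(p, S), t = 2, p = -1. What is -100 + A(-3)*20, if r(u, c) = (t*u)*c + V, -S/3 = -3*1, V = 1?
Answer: -440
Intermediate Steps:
S = 9 (S = -(-9) = -3*(-3) = 9)
r(u, c) = 1 + 2*c*u (r(u, c) = (2*u)*c + 1 = 2*c*u + 1 = 1 + 2*c*u)
A(l) = -17 (A(l) = 1 + 2*9*(-1) = 1 - 18 = -17)
-100 + A(-3)*20 = -100 - 17*20 = -100 - 340 = -440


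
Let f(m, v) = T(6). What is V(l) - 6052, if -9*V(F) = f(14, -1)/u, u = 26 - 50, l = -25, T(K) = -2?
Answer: -653617/108 ≈ -6052.0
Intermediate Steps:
f(m, v) = -2
u = -24
V(F) = -1/108 (V(F) = -(-2)/(9*(-24)) = -(-2)*(-1)/(9*24) = -⅑*1/12 = -1/108)
V(l) - 6052 = -1/108 - 6052 = -653617/108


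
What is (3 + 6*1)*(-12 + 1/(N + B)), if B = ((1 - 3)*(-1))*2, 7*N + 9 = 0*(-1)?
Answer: -1989/19 ≈ -104.68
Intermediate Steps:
N = -9/7 (N = -9/7 + (0*(-1))/7 = -9/7 + (⅐)*0 = -9/7 + 0 = -9/7 ≈ -1.2857)
B = 4 (B = -2*(-1)*2 = 2*2 = 4)
(3 + 6*1)*(-12 + 1/(N + B)) = (3 + 6*1)*(-12 + 1/(-9/7 + 4)) = (3 + 6)*(-12 + 1/(19/7)) = 9*(-12 + 7/19) = 9*(-221/19) = -1989/19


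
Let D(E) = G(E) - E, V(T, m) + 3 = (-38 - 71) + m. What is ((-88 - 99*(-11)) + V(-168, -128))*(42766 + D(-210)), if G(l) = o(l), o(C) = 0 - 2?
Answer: 32703214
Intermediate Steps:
o(C) = -2
G(l) = -2
V(T, m) = -112 + m (V(T, m) = -3 + ((-38 - 71) + m) = -3 + (-109 + m) = -112 + m)
D(E) = -2 - E
((-88 - 99*(-11)) + V(-168, -128))*(42766 + D(-210)) = ((-88 - 99*(-11)) + (-112 - 128))*(42766 + (-2 - 1*(-210))) = ((-88 + 1089) - 240)*(42766 + (-2 + 210)) = (1001 - 240)*(42766 + 208) = 761*42974 = 32703214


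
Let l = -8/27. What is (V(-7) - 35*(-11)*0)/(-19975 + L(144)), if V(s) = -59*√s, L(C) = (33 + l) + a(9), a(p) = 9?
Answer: 1593*I*√7/538199 ≈ 0.0078311*I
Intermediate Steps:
l = -8/27 (l = -8*1/27 = -8/27 ≈ -0.29630)
L(C) = 1126/27 (L(C) = (33 - 8/27) + 9 = 883/27 + 9 = 1126/27)
(V(-7) - 35*(-11)*0)/(-19975 + L(144)) = (-59*I*√7 - 35*(-11)*0)/(-19975 + 1126/27) = (-59*I*√7 + 385*0)/(-538199/27) = (-59*I*√7 + 0)*(-27/538199) = -59*I*√7*(-27/538199) = 1593*I*√7/538199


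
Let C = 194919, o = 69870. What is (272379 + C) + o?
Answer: 537168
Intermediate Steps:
(272379 + C) + o = (272379 + 194919) + 69870 = 467298 + 69870 = 537168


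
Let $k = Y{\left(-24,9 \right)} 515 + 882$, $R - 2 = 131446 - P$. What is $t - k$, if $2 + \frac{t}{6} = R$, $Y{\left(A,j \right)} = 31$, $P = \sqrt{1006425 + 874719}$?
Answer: $771829 - 108 \sqrt{5806} \approx 7.636 \cdot 10^{5}$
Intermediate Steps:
$P = 18 \sqrt{5806}$ ($P = \sqrt{1881144} = 18 \sqrt{5806} \approx 1371.5$)
$R = 131448 - 18 \sqrt{5806}$ ($R = 2 + \left(131446 - 18 \sqrt{5806}\right) = 131448 - 18 \sqrt{5806} \approx 1.3008 \cdot 10^{5}$)
$t = 788676 - 108 \sqrt{5806}$ ($t = -12 + 6 \left(131448 - 18 \sqrt{5806}\right) = -12 + \left(788688 - 108 \sqrt{5806}\right) = 788676 - 108 \sqrt{5806} \approx 7.8045 \cdot 10^{5}$)
$k = 16847$ ($k = 31 \cdot 515 + 882 = 15965 + 882 = 16847$)
$t - k = \left(788676 - 108 \sqrt{5806}\right) - 16847 = 771829 - 108 \sqrt{5806}$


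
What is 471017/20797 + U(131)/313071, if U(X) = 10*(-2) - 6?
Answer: 147461222485/6510937587 ≈ 22.648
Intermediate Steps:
U(X) = -26 (U(X) = -20 - 6 = -26)
471017/20797 + U(131)/313071 = 471017/20797 - 26/313071 = 147461222485/6510937587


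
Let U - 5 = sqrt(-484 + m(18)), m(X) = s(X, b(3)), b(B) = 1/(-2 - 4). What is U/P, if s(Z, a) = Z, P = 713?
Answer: 5/713 + I*sqrt(466)/713 ≈ 0.0070126 + 0.030276*I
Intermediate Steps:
b(B) = -1/6 (b(B) = 1/(-6) = -1/6)
m(X) = X
U = 5 + I*sqrt(466) (U = 5 + sqrt(-484 + 18) = 5 + sqrt(-466) = 5 + I*sqrt(466) ≈ 5.0 + 21.587*I)
U/P = (5 + I*sqrt(466))/713 = (5 + I*sqrt(466))*(1/713) = 5/713 + I*sqrt(466)/713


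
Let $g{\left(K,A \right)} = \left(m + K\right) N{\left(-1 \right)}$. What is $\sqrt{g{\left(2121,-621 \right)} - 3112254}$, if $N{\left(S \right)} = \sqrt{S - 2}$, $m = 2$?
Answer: $\sqrt{-3112254 + 2123 i \sqrt{3}} \approx 1.04 + 1764.2 i$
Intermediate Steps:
$N{\left(S \right)} = \sqrt{-2 + S}$
$g{\left(K,A \right)} = i \sqrt{3} \left(2 + K\right)$ ($g{\left(K,A \right)} = \left(2 + K\right) \sqrt{-2 - 1} = \left(2 + K\right) \sqrt{-3} = \left(2 + K\right) i \sqrt{3} = i \sqrt{3} \left(2 + K\right)$)
$\sqrt{g{\left(2121,-621 \right)} - 3112254} = \sqrt{i \sqrt{3} \left(2 + 2121\right) - 3112254} = \sqrt{i \sqrt{3} \cdot 2123 - 3112254} = \sqrt{2123 i \sqrt{3} - 3112254} = \sqrt{-3112254 + 2123 i \sqrt{3}}$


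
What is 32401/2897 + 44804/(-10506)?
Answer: 105303859/15217941 ≈ 6.9197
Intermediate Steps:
32401/2897 + 44804/(-10506) = 32401*(1/2897) + 44804*(-1/10506) = 32401/2897 - 22402/5253 = 105303859/15217941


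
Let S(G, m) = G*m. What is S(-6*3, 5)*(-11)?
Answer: 990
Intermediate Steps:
S(-6*3, 5)*(-11) = (-6*3*5)*(-11) = -18*5*(-11) = -90*(-11) = 990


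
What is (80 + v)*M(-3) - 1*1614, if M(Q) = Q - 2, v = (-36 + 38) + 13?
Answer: -2089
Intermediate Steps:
v = 15 (v = 2 + 13 = 15)
M(Q) = -2 + Q
(80 + v)*M(-3) - 1*1614 = (80 + 15)*(-2 - 3) - 1*1614 = 95*(-5) - 1614 = -475 - 1614 = -2089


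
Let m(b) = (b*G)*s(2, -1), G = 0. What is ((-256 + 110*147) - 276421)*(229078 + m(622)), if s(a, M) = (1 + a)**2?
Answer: -59676422546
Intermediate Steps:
m(b) = 0 (m(b) = (b*0)*(1 + 2)**2 = 0*3**2 = 0*9 = 0)
((-256 + 110*147) - 276421)*(229078 + m(622)) = ((-256 + 110*147) - 276421)*(229078 + 0) = ((-256 + 16170) - 276421)*229078 = (15914 - 276421)*229078 = -260507*229078 = -59676422546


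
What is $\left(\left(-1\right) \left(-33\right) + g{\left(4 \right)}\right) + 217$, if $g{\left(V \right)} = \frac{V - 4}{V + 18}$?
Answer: $250$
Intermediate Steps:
$g{\left(V \right)} = \frac{-4 + V}{18 + V}$
$\left(\left(-1\right) \left(-33\right) + g{\left(4 \right)}\right) + 217 = \left(\left(-1\right) \left(-33\right) + \frac{-4 + 4}{18 + 4}\right) + 217 = \left(33 + \frac{1}{22} \cdot 0\right) + 217 = \left(33 + 0\right) + 217 = 33 + 217 = 250$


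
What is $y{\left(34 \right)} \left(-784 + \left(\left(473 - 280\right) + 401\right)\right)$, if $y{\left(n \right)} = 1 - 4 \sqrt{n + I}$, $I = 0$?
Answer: $-190 + 760 \sqrt{34} \approx 4241.5$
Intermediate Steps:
$y{\left(n \right)} = 1 - 4 \sqrt{n}$ ($y{\left(n \right)} = 1 - 4 \sqrt{n + 0} = 1 - 4 \sqrt{n}$)
$y{\left(34 \right)} \left(-784 + \left(\left(473 - 280\right) + 401\right)\right) = \left(1 - 4 \sqrt{34}\right) \left(-784 + \left(\left(473 - 280\right) + 401\right)\right) = \left(1 - 4 \sqrt{34}\right) \left(-784 + \left(193 + 401\right)\right) = \left(1 - 4 \sqrt{34}\right) \left(-784 + 594\right) = \left(1 - 4 \sqrt{34}\right) \left(-190\right) = -190 + 760 \sqrt{34}$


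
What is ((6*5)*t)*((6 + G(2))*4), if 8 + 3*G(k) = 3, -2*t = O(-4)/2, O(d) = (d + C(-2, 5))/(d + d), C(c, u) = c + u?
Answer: -65/4 ≈ -16.250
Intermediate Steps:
O(d) = (3 + d)/(2*d) (O(d) = (d + (-2 + 5))/(d + d) = (d + 3)/((2*d)) = (3 + d)*(1/(2*d)) = (3 + d)/(2*d))
t = -1/32 (t = -(1/2)*(3 - 4)/(-4)/(2*2) = -(1/2)*(-1/4)*(-1)/(2*2) = -1/(16*2) = -1/2*1/16 = -1/32 ≈ -0.031250)
G(k) = -5/3 (G(k) = -8/3 + (1/3)*3 = -8/3 + 1 = -5/3)
((6*5)*t)*((6 + G(2))*4) = ((6*5)*(-1/32))*((6 - 5/3)*4) = (30*(-1/32))*((13/3)*4) = -15/16*52/3 = -65/4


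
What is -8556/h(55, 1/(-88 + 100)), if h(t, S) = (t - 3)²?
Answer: -2139/676 ≈ -3.1642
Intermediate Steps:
h(t, S) = (-3 + t)²
-8556/h(55, 1/(-88 + 100)) = -8556/(-3 + 55)² = -8556/(52²) = -8556/2704 = -8556*1/2704 = -2139/676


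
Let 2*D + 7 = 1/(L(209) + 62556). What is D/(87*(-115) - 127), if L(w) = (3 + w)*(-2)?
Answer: 434923/1259042848 ≈ 0.00034544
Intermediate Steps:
L(w) = -6 - 2*w
D = -434923/124264 (D = -7/2 + 1/(2*((-6 - 2*209) + 62556)) = -7/2 + 1/(2*((-6 - 418) + 62556)) = -7/2 + 1/(2*(-424 + 62556)) = -7/2 + (1/2)/62132 = -7/2 + (1/2)*(1/62132) = -7/2 + 1/124264 = -434923/124264 ≈ -3.5000)
D/(87*(-115) - 127) = -434923/(124264*(87*(-115) - 127)) = -434923/(124264*(-10005 - 127)) = -434923/124264/(-10132) = -434923/124264*(-1/10132) = 434923/1259042848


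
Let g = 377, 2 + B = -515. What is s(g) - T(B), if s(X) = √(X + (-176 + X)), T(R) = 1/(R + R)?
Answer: 1/1034 + 17*√2 ≈ 24.043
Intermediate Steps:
B = -517 (B = -2 - 515 = -517)
T(R) = 1/(2*R)
s(X) = √(-176 + 2*X)
s(g) - T(B) = √(-176 + 2*377) - 1/(2*(-517)) = √(-176 + 754) - (-1)/(2*517) = √578 - 1*(-1/1034) = 17*√2 + 1/1034 = 1/1034 + 17*√2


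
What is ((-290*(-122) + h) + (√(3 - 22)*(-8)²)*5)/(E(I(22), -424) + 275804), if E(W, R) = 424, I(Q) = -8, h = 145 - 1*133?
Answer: 8848/69057 + 80*I*√19/69057 ≈ 0.12813 + 0.0050496*I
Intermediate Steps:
h = 12 (h = 145 - 133 = 12)
((-290*(-122) + h) + (√(3 - 22)*(-8)²)*5)/(E(I(22), -424) + 275804) = ((-290*(-122) + 12) + (√(3 - 22)*(-8)²)*5)/(424 + 275804) = ((35380 + 12) + (√(-19)*64)*5)/276228 = (35392 + ((I*√19)*64)*5)*(1/276228) = (35392 + (64*I*√19)*5)*(1/276228) = (35392 + 320*I*√19)*(1/276228) = 8848/69057 + 80*I*√19/69057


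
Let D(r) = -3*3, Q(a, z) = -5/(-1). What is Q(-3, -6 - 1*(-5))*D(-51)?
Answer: -45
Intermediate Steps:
Q(a, z) = 5 (Q(a, z) = -5*(-1) = 5)
D(r) = -9
Q(-3, -6 - 1*(-5))*D(-51) = 5*(-9) = -45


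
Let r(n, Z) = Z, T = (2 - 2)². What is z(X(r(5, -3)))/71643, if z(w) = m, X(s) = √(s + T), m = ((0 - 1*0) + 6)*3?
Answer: 6/23881 ≈ 0.00025125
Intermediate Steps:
T = 0 (T = 0² = 0)
m = 18 (m = ((0 + 0) + 6)*3 = (0 + 6)*3 = 6*3 = 18)
X(s) = √s (X(s) = √(s + 0) = √s)
z(w) = 18
z(X(r(5, -3)))/71643 = 18/71643 = 18*(1/71643) = 6/23881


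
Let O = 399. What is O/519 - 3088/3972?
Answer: -1487/171789 ≈ -0.0086560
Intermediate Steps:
O/519 - 3088/3972 = 399/519 - 3088/3972 = 399*(1/519) - 3088*1/3972 = 133/173 - 772/993 = -1487/171789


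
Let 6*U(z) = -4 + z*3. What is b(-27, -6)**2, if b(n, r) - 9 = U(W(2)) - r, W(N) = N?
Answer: 2116/9 ≈ 235.11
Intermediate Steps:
U(z) = -2/3 + z/2 (U(z) = (-4 + z*3)/6 = (-4 + 3*z)/6 = -2/3 + z/2)
b(n, r) = 28/3 - r (b(n, r) = 9 + ((-2/3 + (1/2)*2) - r) = 9 + ((-2/3 + 1) - r) = 9 + (1/3 - r) = 28/3 - r)
b(-27, -6)**2 = (28/3 - 1*(-6))**2 = (28/3 + 6)**2 = (46/3)**2 = 2116/9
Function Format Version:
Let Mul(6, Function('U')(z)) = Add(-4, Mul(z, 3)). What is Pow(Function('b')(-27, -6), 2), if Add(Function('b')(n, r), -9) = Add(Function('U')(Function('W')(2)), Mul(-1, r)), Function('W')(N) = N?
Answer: Rational(2116, 9) ≈ 235.11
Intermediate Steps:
Function('U')(z) = Add(Rational(-2, 3), Mul(Rational(1, 2), z)) (Function('U')(z) = Mul(Rational(1, 6), Add(-4, Mul(z, 3))) = Mul(Rational(1, 6), Add(-4, Mul(3, z))) = Add(Rational(-2, 3), Mul(Rational(1, 2), z)))
Function('b')(n, r) = Add(Rational(28, 3), Mul(-1, r)) (Function('b')(n, r) = Add(9, Add(Add(Rational(-2, 3), Mul(Rational(1, 2), 2)), Mul(-1, r))) = Add(9, Add(Add(Rational(-2, 3), 1), Mul(-1, r))) = Add(9, Add(Rational(1, 3), Mul(-1, r))) = Add(Rational(28, 3), Mul(-1, r)))
Pow(Function('b')(-27, -6), 2) = Pow(Add(Rational(28, 3), Mul(-1, -6)), 2) = Pow(Add(Rational(28, 3), 6), 2) = Pow(Rational(46, 3), 2) = Rational(2116, 9)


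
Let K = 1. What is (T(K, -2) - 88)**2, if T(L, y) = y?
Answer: 8100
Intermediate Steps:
(T(K, -2) - 88)**2 = (-2 - 88)**2 = (-90)**2 = 8100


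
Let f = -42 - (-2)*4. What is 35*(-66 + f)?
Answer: -3500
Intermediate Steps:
f = -34 (f = -42 - 1*(-8) = -42 + 8 = -34)
35*(-66 + f) = 35*(-66 - 34) = 35*(-100) = -3500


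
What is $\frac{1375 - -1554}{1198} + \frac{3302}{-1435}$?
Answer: $\frac{247319}{1719130} \approx 0.14386$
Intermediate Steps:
$\frac{1375 - -1554}{1198} + \frac{3302}{-1435} = \left(1375 + 1554\right) \frac{1}{1198} + 3302 \left(- \frac{1}{1435}\right) = 2929 \cdot \frac{1}{1198} - \frac{3302}{1435} = \frac{2929}{1198} - \frac{3302}{1435} = \frac{247319}{1719130}$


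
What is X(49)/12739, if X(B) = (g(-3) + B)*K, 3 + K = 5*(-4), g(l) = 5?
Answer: -1242/12739 ≈ -0.097496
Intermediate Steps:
K = -23 (K = -3 + 5*(-4) = -3 - 20 = -23)
X(B) = -115 - 23*B (X(B) = (5 + B)*(-23) = -115 - 23*B)
X(49)/12739 = (-115 - 23*49)/12739 = (-115 - 1127)*(1/12739) = -1242*1/12739 = -1242/12739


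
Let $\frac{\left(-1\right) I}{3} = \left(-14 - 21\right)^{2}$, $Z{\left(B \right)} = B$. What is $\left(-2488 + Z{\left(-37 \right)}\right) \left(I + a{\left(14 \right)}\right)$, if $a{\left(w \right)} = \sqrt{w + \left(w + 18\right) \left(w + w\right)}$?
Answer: $9279375 - 2525 \sqrt{910} \approx 9.2032 \cdot 10^{6}$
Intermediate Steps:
$a{\left(w \right)} = \sqrt{w + 2 w \left(18 + w\right)}$ ($a{\left(w \right)} = \sqrt{w + \left(18 + w\right) 2 w} = \sqrt{w + 2 w \left(18 + w\right)}$)
$I = -3675$ ($I = - 3 \left(-14 - 21\right)^{2} = - 3 \left(-35\right)^{2} = \left(-3\right) 1225 = -3675$)
$\left(-2488 + Z{\left(-37 \right)}\right) \left(I + a{\left(14 \right)}\right) = \left(-2488 - 37\right) \left(-3675 + \sqrt{14 \left(37 + 2 \cdot 14\right)}\right) = - 2525 \left(-3675 + \sqrt{14 \left(37 + 28\right)}\right) = - 2525 \left(-3675 + \sqrt{14 \cdot 65}\right) = - 2525 \left(-3675 + \sqrt{910}\right) = 9279375 - 2525 \sqrt{910}$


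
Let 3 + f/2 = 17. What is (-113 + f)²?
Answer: 7225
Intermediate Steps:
f = 28 (f = -6 + 2*17 = -6 + 34 = 28)
(-113 + f)² = (-113 + 28)² = (-85)² = 7225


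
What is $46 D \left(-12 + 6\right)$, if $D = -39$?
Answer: $10764$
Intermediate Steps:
$46 D \left(-12 + 6\right) = 46 \left(-39\right) \left(-12 + 6\right) = \left(-1794\right) \left(-6\right) = 10764$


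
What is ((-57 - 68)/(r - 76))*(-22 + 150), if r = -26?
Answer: 8000/51 ≈ 156.86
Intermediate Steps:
((-57 - 68)/(r - 76))*(-22 + 150) = ((-57 - 68)/(-26 - 76))*(-22 + 150) = -125/(-102)*128 = -125*(-1/102)*128 = (125/102)*128 = 8000/51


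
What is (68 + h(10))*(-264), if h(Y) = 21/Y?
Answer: -92532/5 ≈ -18506.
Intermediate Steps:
(68 + h(10))*(-264) = (68 + 21/10)*(-264) = (701/10)*(-264) = -92532/5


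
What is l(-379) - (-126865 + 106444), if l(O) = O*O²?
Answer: -54419518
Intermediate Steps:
l(O) = O³
l(-379) - (-126865 + 106444) = (-379)³ - (-126865 + 106444) = -54439939 - 1*(-20421) = -54439939 + 20421 = -54419518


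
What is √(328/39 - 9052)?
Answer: 10*I*√137553/39 ≈ 95.098*I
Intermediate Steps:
√(328/39 - 9052) = √(-352700/39) = 10*I*√137553/39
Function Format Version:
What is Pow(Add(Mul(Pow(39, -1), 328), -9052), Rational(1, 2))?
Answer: Mul(Rational(10, 39), I, Pow(137553, Rational(1, 2))) ≈ Mul(95.098, I)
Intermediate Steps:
Pow(Add(Mul(Pow(39, -1), 328), -9052), Rational(1, 2)) = Pow(Add(Mul(Rational(1, 39), 328), -9052), Rational(1, 2)) = Pow(Add(Rational(328, 39), -9052), Rational(1, 2)) = Pow(Rational(-352700, 39), Rational(1, 2)) = Mul(Rational(10, 39), I, Pow(137553, Rational(1, 2)))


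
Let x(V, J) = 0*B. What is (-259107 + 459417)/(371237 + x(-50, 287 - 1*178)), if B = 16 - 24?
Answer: 200310/371237 ≈ 0.53957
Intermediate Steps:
B = -8
x(V, J) = 0 (x(V, J) = 0*(-8) = 0)
(-259107 + 459417)/(371237 + x(-50, 287 - 1*178)) = (-259107 + 459417)/(371237 + 0) = 200310/371237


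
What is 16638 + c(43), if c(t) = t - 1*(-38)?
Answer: 16719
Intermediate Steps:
c(t) = 38 + t (c(t) = t + 38 = 38 + t)
16638 + c(43) = 16638 + (38 + 43) = 16638 + 81 = 16719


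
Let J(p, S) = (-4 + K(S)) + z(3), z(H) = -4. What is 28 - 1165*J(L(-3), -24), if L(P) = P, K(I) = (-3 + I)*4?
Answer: 135168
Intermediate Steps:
K(I) = -12 + 4*I
J(p, S) = -20 + 4*S (J(p, S) = (-4 + (-12 + 4*S)) - 4 = (-16 + 4*S) - 4 = -20 + 4*S)
28 - 1165*J(L(-3), -24) = 28 - 1165*(-20 + 4*(-24)) = 28 - 1165*(-20 - 96) = 28 - 1165*(-116) = 28 + 135140 = 135168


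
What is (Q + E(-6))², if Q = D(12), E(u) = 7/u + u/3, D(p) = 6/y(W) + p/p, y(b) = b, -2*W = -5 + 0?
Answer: 49/900 ≈ 0.054444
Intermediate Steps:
W = 5/2 (W = -(-5 + 0)/2 = -½*(-5) = 5/2 ≈ 2.5000)
D(p) = 17/5 (D(p) = 6/(5/2) + p/p = 6*(⅖) + 1 = 12/5 + 1 = 17/5)
E(u) = 7/u + u/3 (E(u) = 7/u + u*(⅓) = 7/u + u/3)
Q = 17/5 ≈ 3.4000
(Q + E(-6))² = (17/5 + (7/(-6) + (⅓)*(-6)))² = (17/5 + (7*(-⅙) - 2))² = (17/5 + (-7/6 - 2))² = (17/5 - 19/6)² = (7/30)² = 49/900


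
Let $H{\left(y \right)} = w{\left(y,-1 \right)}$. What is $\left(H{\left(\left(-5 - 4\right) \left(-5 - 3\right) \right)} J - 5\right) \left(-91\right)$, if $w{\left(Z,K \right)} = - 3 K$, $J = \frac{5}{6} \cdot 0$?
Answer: $455$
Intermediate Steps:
$J = 0$ ($J = 5 \cdot \frac{1}{6} \cdot 0 = \frac{5}{6} \cdot 0 = 0$)
$H{\left(y \right)} = 3$ ($H{\left(y \right)} = \left(-3\right) \left(-1\right) = 3$)
$\left(H{\left(\left(-5 - 4\right) \left(-5 - 3\right) \right)} J - 5\right) \left(-91\right) = \left(3 \cdot 0 - 5\right) \left(-91\right) = \left(0 - 5\right) \left(-91\right) = \left(-5\right) \left(-91\right) = 455$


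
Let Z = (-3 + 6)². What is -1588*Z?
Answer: -14292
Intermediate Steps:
Z = 9 (Z = 3² = 9)
-1588*Z = -1588*9 = -14292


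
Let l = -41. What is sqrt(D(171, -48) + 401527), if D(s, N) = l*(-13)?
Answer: 2*sqrt(100515) ≈ 634.08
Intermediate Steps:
D(s, N) = 533 (D(s, N) = -41*(-13) = 533)
sqrt(D(171, -48) + 401527) = sqrt(533 + 401527) = sqrt(402060) = 2*sqrt(100515)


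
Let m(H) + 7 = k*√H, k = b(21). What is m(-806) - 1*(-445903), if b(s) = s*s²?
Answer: 445896 + 9261*I*√806 ≈ 4.459e+5 + 2.6292e+5*I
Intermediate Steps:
b(s) = s³
k = 9261 (k = 21³ = 9261)
m(H) = -7 + 9261*√H
m(-806) - 1*(-445903) = (-7 + 9261*√(-806)) - 1*(-445903) = (-7 + 9261*(I*√806)) + 445903 = (-7 + 9261*I*√806) + 445903 = 445896 + 9261*I*√806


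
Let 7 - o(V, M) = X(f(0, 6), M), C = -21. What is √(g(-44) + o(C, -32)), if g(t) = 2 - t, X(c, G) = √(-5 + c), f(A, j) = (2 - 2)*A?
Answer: √(53 - I*√5) ≈ 7.2817 - 0.15354*I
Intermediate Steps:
f(A, j) = 0 (f(A, j) = 0*A = 0)
o(V, M) = 7 - I*√5 (o(V, M) = 7 - √(-5 + 0) = 7 - √(-5) = 7 - I*√5)
√(g(-44) + o(C, -32)) = √((2 - 1*(-44)) + (7 - I*√5)) = √((2 + 44) + (7 - I*√5)) = √(46 + (7 - I*√5)) = √(53 - I*√5)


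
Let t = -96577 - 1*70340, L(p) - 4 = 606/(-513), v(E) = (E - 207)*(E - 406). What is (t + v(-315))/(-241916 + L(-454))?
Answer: -35815095/41367154 ≈ -0.86579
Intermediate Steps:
v(E) = (-406 + E)*(-207 + E) (v(E) = (-207 + E)*(-406 + E) = (-406 + E)*(-207 + E))
L(p) = 482/171 (L(p) = 4 + 606/(-513) = 4 + 606*(-1/513) = 4 - 202/171 = 482/171)
t = -166917 (t = -96577 - 70340 = -166917)
(t + v(-315))/(-241916 + L(-454)) = (-166917 + (84042 + (-315)² - 613*(-315)))/(-241916 + 482/171) = (-166917 + (84042 + 99225 + 193095))/(-41367154/171) = (-166917 + 376362)*(-171/41367154) = 209445*(-171/41367154) = -35815095/41367154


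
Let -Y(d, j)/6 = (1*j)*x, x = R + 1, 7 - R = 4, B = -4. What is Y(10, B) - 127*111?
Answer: -14001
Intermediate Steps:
R = 3 (R = 7 - 1*4 = 7 - 4 = 3)
x = 4 (x = 3 + 1 = 4)
Y(d, j) = -24*j (Y(d, j) = -6*1*j*4 = -6*j*4 = -24*j)
Y(10, B) - 127*111 = -24*(-4) - 127*111 = 96 - 14097 = -14001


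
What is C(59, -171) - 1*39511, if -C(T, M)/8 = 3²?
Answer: -39583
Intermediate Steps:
C(T, M) = -72 (C(T, M) = -8*3² = -8*9 = -72)
C(59, -171) - 1*39511 = -72 - 1*39511 = -72 - 39511 = -39583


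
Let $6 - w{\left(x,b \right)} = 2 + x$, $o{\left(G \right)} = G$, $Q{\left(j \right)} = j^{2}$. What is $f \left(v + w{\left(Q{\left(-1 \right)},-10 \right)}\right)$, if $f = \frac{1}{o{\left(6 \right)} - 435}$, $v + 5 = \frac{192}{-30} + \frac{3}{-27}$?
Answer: $\frac{383}{19305} \approx 0.019839$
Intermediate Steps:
$v = - \frac{518}{45}$ ($v = -5 + \left(\frac{192}{-30} + \frac{3}{-27}\right) = -5 + \left(192 \left(- \frac{1}{30}\right) + 3 \left(- \frac{1}{27}\right)\right) = -5 - \frac{293}{45} = - \frac{518}{45} \approx -11.511$)
$f = - \frac{1}{429}$ ($f = \frac{1}{6 - 435} = \frac{1}{-429} = - \frac{1}{429} \approx -0.002331$)
$w{\left(x,b \right)} = 4 - x$ ($w{\left(x,b \right)} = 6 - \left(2 + x\right) = 4 - x$)
$f \left(v + w{\left(Q{\left(-1 \right)},-10 \right)}\right) = - \frac{- \frac{518}{45} + \left(4 - \left(-1\right)^{2}\right)}{429} = - \frac{- \frac{518}{45} + \left(4 - 1\right)}{429} = - \frac{- \frac{518}{45} + 3}{429} = \left(- \frac{1}{429}\right) \left(- \frac{383}{45}\right) = \frac{383}{19305}$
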